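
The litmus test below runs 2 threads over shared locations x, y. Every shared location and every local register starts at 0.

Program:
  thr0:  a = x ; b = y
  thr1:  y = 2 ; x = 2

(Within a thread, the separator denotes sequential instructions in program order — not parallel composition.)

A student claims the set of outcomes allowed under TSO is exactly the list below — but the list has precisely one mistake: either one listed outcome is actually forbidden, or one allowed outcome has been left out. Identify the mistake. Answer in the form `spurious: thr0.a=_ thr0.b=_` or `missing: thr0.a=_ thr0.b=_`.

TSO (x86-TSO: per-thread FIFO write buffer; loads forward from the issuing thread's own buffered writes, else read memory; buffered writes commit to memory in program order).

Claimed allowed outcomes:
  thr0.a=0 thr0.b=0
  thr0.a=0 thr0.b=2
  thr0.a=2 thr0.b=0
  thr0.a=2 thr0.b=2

outcome vector order: (thr0.a,thr0.b)
[TSO] allowed = {<0 0> <0 2> <2 2>}
claimed∖TSO = {<2 0>}

spurious: thr0.a=2 thr0.b=0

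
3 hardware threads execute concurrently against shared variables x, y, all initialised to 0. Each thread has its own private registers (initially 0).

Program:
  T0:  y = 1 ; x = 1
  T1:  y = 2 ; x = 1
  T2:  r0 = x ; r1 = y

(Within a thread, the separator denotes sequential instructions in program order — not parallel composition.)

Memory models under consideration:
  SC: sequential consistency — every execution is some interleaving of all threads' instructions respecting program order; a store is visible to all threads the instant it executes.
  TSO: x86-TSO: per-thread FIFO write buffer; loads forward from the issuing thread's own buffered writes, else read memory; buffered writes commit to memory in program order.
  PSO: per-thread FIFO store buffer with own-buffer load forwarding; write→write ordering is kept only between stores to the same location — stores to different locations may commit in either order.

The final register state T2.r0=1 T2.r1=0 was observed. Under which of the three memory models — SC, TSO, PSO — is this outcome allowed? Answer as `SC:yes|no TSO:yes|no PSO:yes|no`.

SC:no TSO:no PSO:yes

outcome vector order: (T2.r0,T2.r1)
under SC → 0/0, 0/1, 0/2, 1/1, 1/2
under TSO → 0/0, 0/1, 0/2, 1/1, 1/2
under PSO → 0/0, 0/1, 0/2, 1/0, 1/1, 1/2
target 1/0 ∈ {PSO}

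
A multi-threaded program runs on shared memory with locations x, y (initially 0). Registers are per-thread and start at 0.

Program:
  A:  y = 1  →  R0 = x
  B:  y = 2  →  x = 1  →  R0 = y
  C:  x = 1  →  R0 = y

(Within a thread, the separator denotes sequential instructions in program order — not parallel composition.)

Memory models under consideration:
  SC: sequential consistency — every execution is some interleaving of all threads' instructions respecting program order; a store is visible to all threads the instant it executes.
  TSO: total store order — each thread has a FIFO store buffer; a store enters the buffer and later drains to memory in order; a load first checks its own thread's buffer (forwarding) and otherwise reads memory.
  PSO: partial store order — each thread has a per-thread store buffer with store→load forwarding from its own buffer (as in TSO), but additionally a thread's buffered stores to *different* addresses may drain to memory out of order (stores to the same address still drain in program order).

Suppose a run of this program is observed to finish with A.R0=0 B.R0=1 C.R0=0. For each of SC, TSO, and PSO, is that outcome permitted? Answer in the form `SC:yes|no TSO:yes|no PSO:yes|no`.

outcome vector order: (A.R0,B.R0,C.R0)
SC (9): 0/1/1 0/2/1 0/2/2 1/1/0 1/1/1 1/1/2 1/2/0 1/2/1 1/2/2
TSO (12): 0/1/0 0/1/1 0/1/2 0/2/0 0/2/1 0/2/2 1/1/0 1/1/1 1/1/2 1/2/0 1/2/1 1/2/2
PSO (12): 0/1/0 0/1/1 0/1/2 0/2/0 0/2/1 0/2/2 1/1/0 1/1/1 1/1/2 1/2/0 1/2/1 1/2/2
target 0/1/0 ∈ {TSO,PSO}

SC:no TSO:yes PSO:yes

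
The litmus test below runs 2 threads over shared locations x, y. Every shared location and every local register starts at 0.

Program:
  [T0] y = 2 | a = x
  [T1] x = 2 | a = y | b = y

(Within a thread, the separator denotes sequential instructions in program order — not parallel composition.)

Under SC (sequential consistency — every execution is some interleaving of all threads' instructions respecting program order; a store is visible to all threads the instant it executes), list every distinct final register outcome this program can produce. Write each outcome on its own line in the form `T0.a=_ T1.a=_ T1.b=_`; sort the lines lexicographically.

outcome vector order: (T0.a,T1.a,T1.b)
|SC outcomes| = 4

T0.a=0 T1.a=2 T1.b=2
T0.a=2 T1.a=0 T1.b=0
T0.a=2 T1.a=0 T1.b=2
T0.a=2 T1.a=2 T1.b=2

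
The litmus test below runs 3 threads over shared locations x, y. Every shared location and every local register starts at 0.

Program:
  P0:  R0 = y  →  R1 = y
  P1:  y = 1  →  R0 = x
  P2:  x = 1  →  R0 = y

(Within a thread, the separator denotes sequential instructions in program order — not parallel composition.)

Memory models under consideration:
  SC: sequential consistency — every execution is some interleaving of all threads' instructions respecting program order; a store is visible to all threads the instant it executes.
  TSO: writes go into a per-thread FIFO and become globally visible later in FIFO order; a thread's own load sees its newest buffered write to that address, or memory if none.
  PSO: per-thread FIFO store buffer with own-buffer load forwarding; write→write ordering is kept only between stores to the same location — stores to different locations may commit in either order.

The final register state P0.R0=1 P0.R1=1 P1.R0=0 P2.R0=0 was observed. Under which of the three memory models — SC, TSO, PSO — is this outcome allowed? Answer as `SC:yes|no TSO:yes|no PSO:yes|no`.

outcome vector order: (P0.R0,P0.R1,P1.R0,P2.R0)
SC: 9 outcomes — {(0,0,0,1), (0,0,1,0), (0,0,1,1), (0,1,0,1), (0,1,1,0), (0,1,1,1), (1,1,0,1), (1,1,1,0), (1,1,1,1)}
TSO: 12 outcomes — {(0,0,0,0), (0,0,0,1), (0,0,1,0), (0,0,1,1), (0,1,0,0), (0,1,0,1), (0,1,1,0), (0,1,1,1), (1,1,0,0), (1,1,0,1), (1,1,1,0), (1,1,1,1)}
PSO: 12 outcomes — {(0,0,0,0), (0,0,0,1), (0,0,1,0), (0,0,1,1), (0,1,0,0), (0,1,0,1), (0,1,1,0), (0,1,1,1), (1,1,0,0), (1,1,0,1), (1,1,1,0), (1,1,1,1)}
target (1,1,0,0) ∈ {TSO,PSO}

SC:no TSO:yes PSO:yes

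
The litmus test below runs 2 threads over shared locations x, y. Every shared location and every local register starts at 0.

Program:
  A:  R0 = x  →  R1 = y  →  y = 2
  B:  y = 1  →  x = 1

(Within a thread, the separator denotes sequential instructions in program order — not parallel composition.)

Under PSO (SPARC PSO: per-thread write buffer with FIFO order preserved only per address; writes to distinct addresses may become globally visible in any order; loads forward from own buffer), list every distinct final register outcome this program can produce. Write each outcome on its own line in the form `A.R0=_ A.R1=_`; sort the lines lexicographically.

A.R0=0 A.R1=0
A.R0=0 A.R1=1
A.R0=1 A.R1=0
A.R0=1 A.R1=1

outcome vector order: (A.R0,A.R1)
|PSO outcomes| = 4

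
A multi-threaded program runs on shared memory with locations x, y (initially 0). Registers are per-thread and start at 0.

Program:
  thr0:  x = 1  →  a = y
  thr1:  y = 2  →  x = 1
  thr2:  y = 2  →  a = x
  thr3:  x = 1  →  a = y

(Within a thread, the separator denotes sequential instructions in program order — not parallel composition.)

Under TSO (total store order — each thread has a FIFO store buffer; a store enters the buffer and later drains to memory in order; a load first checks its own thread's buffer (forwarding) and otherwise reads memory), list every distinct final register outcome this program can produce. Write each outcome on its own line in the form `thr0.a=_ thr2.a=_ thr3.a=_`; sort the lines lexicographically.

outcome vector order: (thr0.a,thr2.a,thr3.a)
|TSO outcomes| = 8

thr0.a=0 thr2.a=0 thr3.a=0
thr0.a=0 thr2.a=0 thr3.a=2
thr0.a=0 thr2.a=1 thr3.a=0
thr0.a=0 thr2.a=1 thr3.a=2
thr0.a=2 thr2.a=0 thr3.a=0
thr0.a=2 thr2.a=0 thr3.a=2
thr0.a=2 thr2.a=1 thr3.a=0
thr0.a=2 thr2.a=1 thr3.a=2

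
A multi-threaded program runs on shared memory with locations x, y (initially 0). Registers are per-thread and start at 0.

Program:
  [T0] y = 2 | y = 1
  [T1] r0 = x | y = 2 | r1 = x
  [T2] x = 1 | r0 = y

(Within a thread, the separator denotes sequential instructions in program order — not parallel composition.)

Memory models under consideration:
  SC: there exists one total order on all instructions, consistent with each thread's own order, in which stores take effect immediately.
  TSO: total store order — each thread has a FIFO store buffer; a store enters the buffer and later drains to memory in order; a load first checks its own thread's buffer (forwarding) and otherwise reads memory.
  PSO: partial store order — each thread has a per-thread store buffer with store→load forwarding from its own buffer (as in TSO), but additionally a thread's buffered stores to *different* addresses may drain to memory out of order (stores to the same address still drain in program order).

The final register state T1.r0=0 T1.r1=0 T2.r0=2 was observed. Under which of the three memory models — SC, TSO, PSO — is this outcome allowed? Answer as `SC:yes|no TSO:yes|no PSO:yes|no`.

outcome vector order: (T1.r0,T1.r1,T2.r0)
SC (8): 0/0/1 0/0/2 0/1/0 0/1/1 0/1/2 1/1/0 1/1/1 1/1/2
TSO (9): 0/0/0 0/0/1 0/0/2 0/1/0 0/1/1 0/1/2 1/1/0 1/1/1 1/1/2
PSO (9): 0/0/0 0/0/1 0/0/2 0/1/0 0/1/1 0/1/2 1/1/0 1/1/1 1/1/2
target 0/0/2 ∈ {SC,TSO,PSO}

SC:yes TSO:yes PSO:yes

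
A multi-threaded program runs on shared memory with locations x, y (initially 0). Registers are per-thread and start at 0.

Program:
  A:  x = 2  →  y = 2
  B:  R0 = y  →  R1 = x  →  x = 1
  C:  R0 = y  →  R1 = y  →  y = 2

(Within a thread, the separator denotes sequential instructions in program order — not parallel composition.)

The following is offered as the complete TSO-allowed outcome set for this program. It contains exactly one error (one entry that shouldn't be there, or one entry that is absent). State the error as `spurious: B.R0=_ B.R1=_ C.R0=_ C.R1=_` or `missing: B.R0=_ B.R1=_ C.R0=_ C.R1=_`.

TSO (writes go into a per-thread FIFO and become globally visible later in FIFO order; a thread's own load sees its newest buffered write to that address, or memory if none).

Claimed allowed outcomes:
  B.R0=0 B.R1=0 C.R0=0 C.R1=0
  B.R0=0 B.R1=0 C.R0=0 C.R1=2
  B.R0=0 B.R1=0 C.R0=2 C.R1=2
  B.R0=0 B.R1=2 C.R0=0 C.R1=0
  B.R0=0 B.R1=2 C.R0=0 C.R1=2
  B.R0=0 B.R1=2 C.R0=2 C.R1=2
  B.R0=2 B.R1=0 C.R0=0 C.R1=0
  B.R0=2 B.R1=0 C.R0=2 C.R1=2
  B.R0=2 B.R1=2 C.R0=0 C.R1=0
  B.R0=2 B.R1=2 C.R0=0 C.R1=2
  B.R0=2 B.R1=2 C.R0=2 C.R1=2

spurious: B.R0=2 B.R1=0 C.R0=2 C.R1=2

outcome vector order: (B.R0,B.R1,C.R0,C.R1)
under TSO → 0000; 0002; 0022; 0200; 0202; 0222; 2000; 2200; 2202; 2222
claimed∖TSO = {2022}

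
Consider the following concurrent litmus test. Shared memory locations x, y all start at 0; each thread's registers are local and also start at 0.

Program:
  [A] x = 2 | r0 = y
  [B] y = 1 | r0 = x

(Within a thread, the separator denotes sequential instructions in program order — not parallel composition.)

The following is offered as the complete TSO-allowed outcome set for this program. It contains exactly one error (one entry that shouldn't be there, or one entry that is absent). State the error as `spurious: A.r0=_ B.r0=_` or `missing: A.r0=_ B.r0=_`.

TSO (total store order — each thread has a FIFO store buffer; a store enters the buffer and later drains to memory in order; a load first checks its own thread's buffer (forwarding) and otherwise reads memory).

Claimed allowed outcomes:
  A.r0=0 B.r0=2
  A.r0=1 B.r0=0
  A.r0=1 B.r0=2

outcome vector order: (A.r0,B.r0)
TSO (4): <0 0>; <0 2>; <1 0>; <1 2>
TSO∖claimed = {<0 0>}

missing: A.r0=0 B.r0=0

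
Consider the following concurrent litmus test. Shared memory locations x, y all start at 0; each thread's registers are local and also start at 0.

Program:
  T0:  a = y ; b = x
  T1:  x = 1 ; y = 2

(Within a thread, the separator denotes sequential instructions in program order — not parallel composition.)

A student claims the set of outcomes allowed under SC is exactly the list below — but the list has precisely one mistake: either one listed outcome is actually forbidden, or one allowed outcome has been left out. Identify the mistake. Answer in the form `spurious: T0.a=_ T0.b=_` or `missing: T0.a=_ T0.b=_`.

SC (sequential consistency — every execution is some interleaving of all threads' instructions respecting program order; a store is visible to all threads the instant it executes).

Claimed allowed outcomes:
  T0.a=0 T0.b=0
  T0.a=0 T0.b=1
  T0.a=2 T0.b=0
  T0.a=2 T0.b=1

outcome vector order: (T0.a,T0.b)
SC: 3 outcomes — {0/0, 0/1, 2/1}
claimed∖SC = {2/0}

spurious: T0.a=2 T0.b=0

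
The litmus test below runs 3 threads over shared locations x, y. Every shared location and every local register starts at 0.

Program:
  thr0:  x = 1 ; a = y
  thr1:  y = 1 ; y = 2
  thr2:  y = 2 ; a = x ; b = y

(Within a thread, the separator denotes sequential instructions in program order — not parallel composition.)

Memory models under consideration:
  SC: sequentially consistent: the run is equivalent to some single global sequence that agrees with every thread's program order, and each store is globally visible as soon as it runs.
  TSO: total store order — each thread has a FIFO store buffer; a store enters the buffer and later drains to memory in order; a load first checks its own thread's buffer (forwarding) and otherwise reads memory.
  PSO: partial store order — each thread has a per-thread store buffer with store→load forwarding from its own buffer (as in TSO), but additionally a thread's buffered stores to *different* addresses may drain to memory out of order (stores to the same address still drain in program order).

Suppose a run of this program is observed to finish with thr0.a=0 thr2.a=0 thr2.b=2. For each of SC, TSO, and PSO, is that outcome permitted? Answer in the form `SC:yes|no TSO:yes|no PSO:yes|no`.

SC:no TSO:yes PSO:yes

outcome vector order: (thr0.a,thr2.a,thr2.b)
SC (10): 0/1/1, 0/1/2, 1/0/1, 1/0/2, 1/1/1, 1/1/2, 2/0/1, 2/0/2, 2/1/1, 2/1/2
TSO (12): 0/0/1, 0/0/2, 0/1/1, 0/1/2, 1/0/1, 1/0/2, 1/1/1, 1/1/2, 2/0/1, 2/0/2, 2/1/1, 2/1/2
PSO (12): 0/0/1, 0/0/2, 0/1/1, 0/1/2, 1/0/1, 1/0/2, 1/1/1, 1/1/2, 2/0/1, 2/0/2, 2/1/1, 2/1/2
target 0/0/2 ∈ {TSO,PSO}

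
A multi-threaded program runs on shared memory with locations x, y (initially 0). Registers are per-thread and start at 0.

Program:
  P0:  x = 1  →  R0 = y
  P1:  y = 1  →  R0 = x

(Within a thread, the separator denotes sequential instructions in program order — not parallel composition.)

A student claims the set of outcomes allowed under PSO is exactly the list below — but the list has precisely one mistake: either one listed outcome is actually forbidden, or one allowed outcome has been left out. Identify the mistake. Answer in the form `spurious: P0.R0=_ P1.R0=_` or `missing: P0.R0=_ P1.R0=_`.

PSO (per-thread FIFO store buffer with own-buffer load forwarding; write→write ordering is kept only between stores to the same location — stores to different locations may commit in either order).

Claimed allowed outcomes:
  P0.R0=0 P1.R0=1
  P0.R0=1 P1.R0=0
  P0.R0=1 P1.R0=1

outcome vector order: (P0.R0,P1.R0)
[PSO] allowed = {<0 0>, <0 1>, <1 0>, <1 1>}
PSO∖claimed = {<0 0>}

missing: P0.R0=0 P1.R0=0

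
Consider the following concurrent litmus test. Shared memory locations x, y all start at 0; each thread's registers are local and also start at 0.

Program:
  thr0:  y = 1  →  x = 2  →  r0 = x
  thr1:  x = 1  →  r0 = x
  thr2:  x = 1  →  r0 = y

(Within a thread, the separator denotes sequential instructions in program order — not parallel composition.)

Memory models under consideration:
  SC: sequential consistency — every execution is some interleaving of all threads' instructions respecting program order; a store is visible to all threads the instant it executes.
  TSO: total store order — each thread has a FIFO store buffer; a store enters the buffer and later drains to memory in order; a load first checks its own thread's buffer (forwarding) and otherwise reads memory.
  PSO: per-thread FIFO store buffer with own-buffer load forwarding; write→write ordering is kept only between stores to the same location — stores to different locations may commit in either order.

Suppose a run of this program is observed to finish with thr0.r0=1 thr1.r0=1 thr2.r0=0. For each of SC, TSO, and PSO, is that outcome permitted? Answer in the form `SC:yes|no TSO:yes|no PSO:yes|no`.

SC:yes TSO:yes PSO:yes

outcome vector order: (thr0.r0,thr1.r0,thr2.r0)
under SC → <1 1 0> <1 1 1> <1 2 1> <2 1 0> <2 1 1> <2 2 0> <2 2 1>
under TSO → <1 1 0> <1 1 1> <1 2 0> <1 2 1> <2 1 0> <2 1 1> <2 2 0> <2 2 1>
under PSO → <1 1 0> <1 1 1> <1 2 0> <1 2 1> <2 1 0> <2 1 1> <2 2 0> <2 2 1>
target <1 1 0> ∈ {SC,TSO,PSO}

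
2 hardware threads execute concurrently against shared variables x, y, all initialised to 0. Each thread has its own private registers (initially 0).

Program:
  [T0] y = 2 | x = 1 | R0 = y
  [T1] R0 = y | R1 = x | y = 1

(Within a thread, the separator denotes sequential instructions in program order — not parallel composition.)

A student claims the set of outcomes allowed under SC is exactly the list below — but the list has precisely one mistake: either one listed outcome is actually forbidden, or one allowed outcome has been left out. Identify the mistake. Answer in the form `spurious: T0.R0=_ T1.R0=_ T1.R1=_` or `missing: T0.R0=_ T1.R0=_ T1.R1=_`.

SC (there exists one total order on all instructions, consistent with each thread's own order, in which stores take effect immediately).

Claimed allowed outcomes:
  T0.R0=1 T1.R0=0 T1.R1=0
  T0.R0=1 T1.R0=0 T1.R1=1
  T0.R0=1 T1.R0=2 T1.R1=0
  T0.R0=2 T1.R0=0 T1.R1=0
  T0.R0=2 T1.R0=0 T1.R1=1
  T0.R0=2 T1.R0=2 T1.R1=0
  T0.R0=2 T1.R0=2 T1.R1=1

outcome vector order: (T0.R0,T1.R0,T1.R1)
SC: 8 outcomes — {<1 0 0>; <1 0 1>; <1 2 0>; <1 2 1>; <2 0 0>; <2 0 1>; <2 2 0>; <2 2 1>}
SC∖claimed = {<1 2 1>}

missing: T0.R0=1 T1.R0=2 T1.R1=1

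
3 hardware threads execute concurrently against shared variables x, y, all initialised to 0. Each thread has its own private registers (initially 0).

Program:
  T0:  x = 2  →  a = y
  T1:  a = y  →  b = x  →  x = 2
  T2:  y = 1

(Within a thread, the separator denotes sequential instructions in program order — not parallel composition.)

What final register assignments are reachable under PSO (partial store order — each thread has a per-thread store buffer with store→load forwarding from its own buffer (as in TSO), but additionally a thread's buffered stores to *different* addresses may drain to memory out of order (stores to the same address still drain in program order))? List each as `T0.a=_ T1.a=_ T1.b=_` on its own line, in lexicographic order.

outcome vector order: (T0.a,T1.a,T1.b)
|PSO outcomes| = 8

T0.a=0 T1.a=0 T1.b=0
T0.a=0 T1.a=0 T1.b=2
T0.a=0 T1.a=1 T1.b=0
T0.a=0 T1.a=1 T1.b=2
T0.a=1 T1.a=0 T1.b=0
T0.a=1 T1.a=0 T1.b=2
T0.a=1 T1.a=1 T1.b=0
T0.a=1 T1.a=1 T1.b=2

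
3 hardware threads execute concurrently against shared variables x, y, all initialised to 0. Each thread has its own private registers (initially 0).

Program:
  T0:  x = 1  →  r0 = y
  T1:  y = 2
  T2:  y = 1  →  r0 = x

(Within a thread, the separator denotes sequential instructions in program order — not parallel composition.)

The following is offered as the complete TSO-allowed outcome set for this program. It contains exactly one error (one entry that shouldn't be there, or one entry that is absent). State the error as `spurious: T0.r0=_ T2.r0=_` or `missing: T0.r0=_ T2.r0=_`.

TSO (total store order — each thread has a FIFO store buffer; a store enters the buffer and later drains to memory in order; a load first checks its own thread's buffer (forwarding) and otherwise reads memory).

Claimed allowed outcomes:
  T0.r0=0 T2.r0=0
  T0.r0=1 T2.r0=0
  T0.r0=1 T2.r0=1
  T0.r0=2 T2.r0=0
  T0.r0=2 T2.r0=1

missing: T0.r0=0 T2.r0=1

outcome vector order: (T0.r0,T2.r0)
TSO (6): 00, 01, 10, 11, 20, 21
TSO∖claimed = {01}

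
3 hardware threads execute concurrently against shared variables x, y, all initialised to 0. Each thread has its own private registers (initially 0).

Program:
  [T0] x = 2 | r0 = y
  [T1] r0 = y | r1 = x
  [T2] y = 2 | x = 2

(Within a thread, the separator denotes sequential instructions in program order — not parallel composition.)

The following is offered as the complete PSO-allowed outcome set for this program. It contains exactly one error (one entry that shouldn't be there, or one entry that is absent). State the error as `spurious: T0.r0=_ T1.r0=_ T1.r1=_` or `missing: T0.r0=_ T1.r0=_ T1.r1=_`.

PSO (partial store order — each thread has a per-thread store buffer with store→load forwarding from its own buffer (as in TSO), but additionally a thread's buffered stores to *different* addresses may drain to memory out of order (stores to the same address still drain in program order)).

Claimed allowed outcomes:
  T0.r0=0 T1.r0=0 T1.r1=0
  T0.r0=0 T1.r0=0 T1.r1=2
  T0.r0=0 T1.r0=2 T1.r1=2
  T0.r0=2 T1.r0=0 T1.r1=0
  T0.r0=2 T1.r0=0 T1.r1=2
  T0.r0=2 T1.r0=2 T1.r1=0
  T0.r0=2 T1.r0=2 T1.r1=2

outcome vector order: (T0.r0,T1.r0,T1.r1)
PSO (8): <0 0 0> <0 0 2> <0 2 0> <0 2 2> <2 0 0> <2 0 2> <2 2 0> <2 2 2>
PSO∖claimed = {<0 2 0>}

missing: T0.r0=0 T1.r0=2 T1.r1=0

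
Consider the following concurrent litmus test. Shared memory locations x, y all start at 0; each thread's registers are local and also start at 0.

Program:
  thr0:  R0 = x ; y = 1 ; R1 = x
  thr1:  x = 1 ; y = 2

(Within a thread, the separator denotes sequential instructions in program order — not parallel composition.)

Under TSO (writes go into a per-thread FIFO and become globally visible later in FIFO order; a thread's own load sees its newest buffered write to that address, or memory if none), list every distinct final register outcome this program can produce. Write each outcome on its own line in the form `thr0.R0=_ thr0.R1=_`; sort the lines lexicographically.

thr0.R0=0 thr0.R1=0
thr0.R0=0 thr0.R1=1
thr0.R0=1 thr0.R1=1

outcome vector order: (thr0.R0,thr0.R1)
|TSO outcomes| = 3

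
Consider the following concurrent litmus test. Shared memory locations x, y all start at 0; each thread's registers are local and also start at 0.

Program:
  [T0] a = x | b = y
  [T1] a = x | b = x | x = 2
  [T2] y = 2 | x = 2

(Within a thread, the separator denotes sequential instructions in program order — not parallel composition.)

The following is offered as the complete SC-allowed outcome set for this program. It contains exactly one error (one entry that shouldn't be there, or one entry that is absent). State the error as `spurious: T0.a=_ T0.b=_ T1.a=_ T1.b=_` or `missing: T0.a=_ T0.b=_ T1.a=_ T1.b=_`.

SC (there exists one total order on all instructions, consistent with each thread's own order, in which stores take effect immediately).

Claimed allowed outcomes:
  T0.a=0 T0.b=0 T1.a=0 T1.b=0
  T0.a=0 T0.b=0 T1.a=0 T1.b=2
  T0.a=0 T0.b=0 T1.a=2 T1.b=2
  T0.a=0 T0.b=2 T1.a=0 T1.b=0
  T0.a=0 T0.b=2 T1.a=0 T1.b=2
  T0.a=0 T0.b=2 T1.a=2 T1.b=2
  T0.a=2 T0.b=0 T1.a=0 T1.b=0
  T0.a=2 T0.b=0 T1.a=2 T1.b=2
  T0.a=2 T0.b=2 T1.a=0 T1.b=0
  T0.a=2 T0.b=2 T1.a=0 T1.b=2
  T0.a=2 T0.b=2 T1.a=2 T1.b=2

spurious: T0.a=2 T0.b=0 T1.a=2 T1.b=2

outcome vector order: (T0.a,T0.b,T1.a,T1.b)
[SC] allowed = {<0 0 0 0> <0 0 0 2> <0 0 2 2> <0 2 0 0> <0 2 0 2> <0 2 2 2> <2 0 0 0> <2 2 0 0> <2 2 0 2> <2 2 2 2>}
claimed∖SC = {<2 0 2 2>}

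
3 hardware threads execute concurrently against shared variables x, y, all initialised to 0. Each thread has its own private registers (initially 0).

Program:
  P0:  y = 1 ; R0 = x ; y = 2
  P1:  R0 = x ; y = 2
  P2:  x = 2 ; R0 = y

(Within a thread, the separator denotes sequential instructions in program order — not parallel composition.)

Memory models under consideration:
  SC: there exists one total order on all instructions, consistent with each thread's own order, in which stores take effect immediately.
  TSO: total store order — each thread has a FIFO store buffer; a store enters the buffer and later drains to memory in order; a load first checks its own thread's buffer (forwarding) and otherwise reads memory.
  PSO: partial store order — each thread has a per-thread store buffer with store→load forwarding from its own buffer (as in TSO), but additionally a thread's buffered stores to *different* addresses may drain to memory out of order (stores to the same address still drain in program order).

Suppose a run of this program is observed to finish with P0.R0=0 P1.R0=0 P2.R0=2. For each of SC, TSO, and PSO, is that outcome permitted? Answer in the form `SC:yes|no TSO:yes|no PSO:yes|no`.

SC:yes TSO:yes PSO:yes

outcome vector order: (P0.R0,P1.R0,P2.R0)
SC: 10 outcomes — {0/0/1; 0/0/2; 0/2/1; 0/2/2; 2/0/0; 2/0/1; 2/0/2; 2/2/0; 2/2/1; 2/2/2}
TSO: 12 outcomes — {0/0/0; 0/0/1; 0/0/2; 0/2/0; 0/2/1; 0/2/2; 2/0/0; 2/0/1; 2/0/2; 2/2/0; 2/2/1; 2/2/2}
PSO: 12 outcomes — {0/0/0; 0/0/1; 0/0/2; 0/2/0; 0/2/1; 0/2/2; 2/0/0; 2/0/1; 2/0/2; 2/2/0; 2/2/1; 2/2/2}
target 0/0/2 ∈ {SC,TSO,PSO}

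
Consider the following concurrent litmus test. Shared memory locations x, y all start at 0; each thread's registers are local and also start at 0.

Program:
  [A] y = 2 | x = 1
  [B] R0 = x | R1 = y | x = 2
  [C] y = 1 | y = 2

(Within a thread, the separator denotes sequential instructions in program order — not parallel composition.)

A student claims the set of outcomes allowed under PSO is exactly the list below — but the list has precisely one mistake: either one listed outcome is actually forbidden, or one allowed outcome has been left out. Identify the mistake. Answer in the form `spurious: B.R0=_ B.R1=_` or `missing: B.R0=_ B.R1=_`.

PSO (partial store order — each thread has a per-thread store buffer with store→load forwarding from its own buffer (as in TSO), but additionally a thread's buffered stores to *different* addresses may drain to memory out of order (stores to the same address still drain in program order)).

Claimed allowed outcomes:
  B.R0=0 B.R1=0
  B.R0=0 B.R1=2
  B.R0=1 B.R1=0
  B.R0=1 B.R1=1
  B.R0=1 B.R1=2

outcome vector order: (B.R0,B.R1)
under PSO → 0/0 0/1 0/2 1/0 1/1 1/2
PSO∖claimed = {0/1}

missing: B.R0=0 B.R1=1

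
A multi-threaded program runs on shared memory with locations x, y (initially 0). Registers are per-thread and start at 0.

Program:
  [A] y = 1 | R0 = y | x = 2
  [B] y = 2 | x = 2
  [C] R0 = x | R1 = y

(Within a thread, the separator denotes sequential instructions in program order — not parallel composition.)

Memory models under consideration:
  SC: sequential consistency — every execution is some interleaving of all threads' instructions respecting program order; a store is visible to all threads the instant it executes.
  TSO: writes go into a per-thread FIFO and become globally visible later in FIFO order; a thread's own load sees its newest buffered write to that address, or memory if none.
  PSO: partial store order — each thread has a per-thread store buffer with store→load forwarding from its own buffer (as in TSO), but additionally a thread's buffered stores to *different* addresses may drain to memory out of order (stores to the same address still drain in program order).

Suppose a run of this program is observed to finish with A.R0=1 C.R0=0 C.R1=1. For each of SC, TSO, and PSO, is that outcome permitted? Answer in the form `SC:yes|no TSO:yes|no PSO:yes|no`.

outcome vector order: (A.R0,C.R0,C.R1)
SC (9): 100, 101, 102, 121, 122, 200, 201, 202, 222
TSO (9): 100, 101, 102, 121, 122, 200, 201, 202, 222
PSO (12): 100, 101, 102, 120, 121, 122, 200, 201, 202, 220, 221, 222
target 101 ∈ {SC,TSO,PSO}

SC:yes TSO:yes PSO:yes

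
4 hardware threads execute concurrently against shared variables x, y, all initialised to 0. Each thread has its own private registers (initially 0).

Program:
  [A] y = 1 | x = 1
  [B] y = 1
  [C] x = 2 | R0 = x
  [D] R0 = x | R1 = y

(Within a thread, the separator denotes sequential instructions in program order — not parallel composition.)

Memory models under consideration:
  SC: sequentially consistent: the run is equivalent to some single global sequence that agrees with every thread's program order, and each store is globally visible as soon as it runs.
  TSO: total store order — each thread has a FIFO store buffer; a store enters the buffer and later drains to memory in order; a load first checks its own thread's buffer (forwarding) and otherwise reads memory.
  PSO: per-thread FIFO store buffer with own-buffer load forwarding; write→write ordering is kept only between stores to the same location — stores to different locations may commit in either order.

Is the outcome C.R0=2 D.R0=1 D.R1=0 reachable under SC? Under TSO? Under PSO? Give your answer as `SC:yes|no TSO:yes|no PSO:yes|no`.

SC:no TSO:no PSO:yes

outcome vector order: (C.R0,D.R0,D.R1)
under SC → <1 0 0> <1 0 1> <1 1 1> <1 2 0> <1 2 1> <2 0 0> <2 0 1> <2 1 1> <2 2 0> <2 2 1>
under TSO → <1 0 0> <1 0 1> <1 1 1> <1 2 0> <1 2 1> <2 0 0> <2 0 1> <2 1 1> <2 2 0> <2 2 1>
under PSO → <1 0 0> <1 0 1> <1 1 0> <1 1 1> <1 2 0> <1 2 1> <2 0 0> <2 0 1> <2 1 0> <2 1 1> <2 2 0> <2 2 1>
target <2 1 0> ∈ {PSO}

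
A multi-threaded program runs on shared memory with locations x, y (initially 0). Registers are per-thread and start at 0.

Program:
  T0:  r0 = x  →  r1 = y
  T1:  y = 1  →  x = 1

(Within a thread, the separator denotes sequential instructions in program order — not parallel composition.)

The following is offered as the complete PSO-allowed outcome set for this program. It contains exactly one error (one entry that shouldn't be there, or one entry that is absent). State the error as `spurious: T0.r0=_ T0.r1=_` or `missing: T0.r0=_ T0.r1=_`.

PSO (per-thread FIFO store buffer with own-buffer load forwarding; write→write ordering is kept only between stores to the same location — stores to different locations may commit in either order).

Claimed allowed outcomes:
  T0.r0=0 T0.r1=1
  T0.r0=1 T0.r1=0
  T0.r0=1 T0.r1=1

outcome vector order: (T0.r0,T0.r1)
[PSO] allowed = {(0,0), (0,1), (1,0), (1,1)}
PSO∖claimed = {(0,0)}

missing: T0.r0=0 T0.r1=0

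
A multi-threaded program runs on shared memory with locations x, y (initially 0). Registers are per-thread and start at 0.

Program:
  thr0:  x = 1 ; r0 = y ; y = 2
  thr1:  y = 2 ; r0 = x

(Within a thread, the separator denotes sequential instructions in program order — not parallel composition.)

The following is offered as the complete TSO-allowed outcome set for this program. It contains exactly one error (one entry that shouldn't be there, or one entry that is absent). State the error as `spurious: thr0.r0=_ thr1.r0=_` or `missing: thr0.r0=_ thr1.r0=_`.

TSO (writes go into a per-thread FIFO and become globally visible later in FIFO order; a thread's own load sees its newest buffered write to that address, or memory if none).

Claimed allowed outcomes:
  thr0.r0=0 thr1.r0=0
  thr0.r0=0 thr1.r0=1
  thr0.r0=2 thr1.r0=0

missing: thr0.r0=2 thr1.r0=1

outcome vector order: (thr0.r0,thr1.r0)
TSO: 4 outcomes — {0/0, 0/1, 2/0, 2/1}
TSO∖claimed = {2/1}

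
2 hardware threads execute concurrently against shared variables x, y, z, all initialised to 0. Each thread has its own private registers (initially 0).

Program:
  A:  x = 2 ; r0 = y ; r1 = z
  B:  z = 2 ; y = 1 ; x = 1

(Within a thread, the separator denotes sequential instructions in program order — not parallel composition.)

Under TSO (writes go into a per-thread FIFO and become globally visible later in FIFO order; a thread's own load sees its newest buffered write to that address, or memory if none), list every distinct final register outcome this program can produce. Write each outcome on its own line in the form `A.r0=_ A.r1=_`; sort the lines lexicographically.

A.r0=0 A.r1=0
A.r0=0 A.r1=2
A.r0=1 A.r1=2

outcome vector order: (A.r0,A.r1)
|TSO outcomes| = 3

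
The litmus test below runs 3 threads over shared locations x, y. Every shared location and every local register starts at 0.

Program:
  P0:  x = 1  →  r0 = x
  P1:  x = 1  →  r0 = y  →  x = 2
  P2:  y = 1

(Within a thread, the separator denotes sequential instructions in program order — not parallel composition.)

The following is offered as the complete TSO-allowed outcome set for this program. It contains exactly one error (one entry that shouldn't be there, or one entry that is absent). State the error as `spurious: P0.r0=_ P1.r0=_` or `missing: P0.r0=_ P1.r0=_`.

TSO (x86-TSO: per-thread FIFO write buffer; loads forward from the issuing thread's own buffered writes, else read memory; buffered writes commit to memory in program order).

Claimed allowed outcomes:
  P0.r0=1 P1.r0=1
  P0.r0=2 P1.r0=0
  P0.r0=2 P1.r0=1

outcome vector order: (P0.r0,P1.r0)
TSO: 4 outcomes — {(1,0); (1,1); (2,0); (2,1)}
TSO∖claimed = {(1,0)}

missing: P0.r0=1 P1.r0=0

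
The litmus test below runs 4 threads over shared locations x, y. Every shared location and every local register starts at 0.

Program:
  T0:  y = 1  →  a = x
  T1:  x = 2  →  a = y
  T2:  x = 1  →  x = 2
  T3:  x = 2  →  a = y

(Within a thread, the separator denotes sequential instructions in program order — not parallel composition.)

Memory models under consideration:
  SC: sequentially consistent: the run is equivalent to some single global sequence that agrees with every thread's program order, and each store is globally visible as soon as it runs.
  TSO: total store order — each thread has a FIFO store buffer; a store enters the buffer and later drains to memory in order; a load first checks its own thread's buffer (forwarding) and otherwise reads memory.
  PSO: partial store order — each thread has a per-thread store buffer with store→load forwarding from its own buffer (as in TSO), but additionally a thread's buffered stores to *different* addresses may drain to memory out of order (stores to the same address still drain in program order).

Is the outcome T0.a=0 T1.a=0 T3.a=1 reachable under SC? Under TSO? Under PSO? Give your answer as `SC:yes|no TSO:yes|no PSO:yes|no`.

outcome vector order: (T0.a,T1.a,T3.a)
[SC] allowed = {<0 1 1>; <1 0 0>; <1 0 1>; <1 1 0>; <1 1 1>; <2 0 0>; <2 0 1>; <2 1 0>; <2 1 1>}
[TSO] allowed = {<0 0 0>; <0 0 1>; <0 1 0>; <0 1 1>; <1 0 0>; <1 0 1>; <1 1 0>; <1 1 1>; <2 0 0>; <2 0 1>; <2 1 0>; <2 1 1>}
[PSO] allowed = {<0 0 0>; <0 0 1>; <0 1 0>; <0 1 1>; <1 0 0>; <1 0 1>; <1 1 0>; <1 1 1>; <2 0 0>; <2 0 1>; <2 1 0>; <2 1 1>}
target <0 0 1> ∈ {TSO,PSO}

SC:no TSO:yes PSO:yes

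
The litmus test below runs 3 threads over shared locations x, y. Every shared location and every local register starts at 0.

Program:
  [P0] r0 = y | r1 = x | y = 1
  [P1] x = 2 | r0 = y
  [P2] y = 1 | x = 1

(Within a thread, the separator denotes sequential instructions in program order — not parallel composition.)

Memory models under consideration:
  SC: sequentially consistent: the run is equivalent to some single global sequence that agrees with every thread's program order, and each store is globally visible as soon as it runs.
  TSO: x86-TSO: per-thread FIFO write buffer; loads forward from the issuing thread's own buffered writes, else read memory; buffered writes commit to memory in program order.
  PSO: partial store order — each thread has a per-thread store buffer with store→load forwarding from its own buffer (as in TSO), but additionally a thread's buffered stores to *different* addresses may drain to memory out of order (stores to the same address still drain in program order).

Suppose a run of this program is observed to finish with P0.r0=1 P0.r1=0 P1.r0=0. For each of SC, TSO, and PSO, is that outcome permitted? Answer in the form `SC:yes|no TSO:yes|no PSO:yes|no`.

outcome vector order: (P0.r0,P0.r1,P1.r0)
[SC] allowed = {(0,0,0) (0,0,1) (0,1,0) (0,1,1) (0,2,0) (0,2,1) (1,0,1) (1,1,0) (1,1,1) (1,2,0) (1,2,1)}
[TSO] allowed = {(0,0,0) (0,0,1) (0,1,0) (0,1,1) (0,2,0) (0,2,1) (1,0,0) (1,0,1) (1,1,0) (1,1,1) (1,2,0) (1,2,1)}
[PSO] allowed = {(0,0,0) (0,0,1) (0,1,0) (0,1,1) (0,2,0) (0,2,1) (1,0,0) (1,0,1) (1,1,0) (1,1,1) (1,2,0) (1,2,1)}
target (1,0,0) ∈ {TSO,PSO}

SC:no TSO:yes PSO:yes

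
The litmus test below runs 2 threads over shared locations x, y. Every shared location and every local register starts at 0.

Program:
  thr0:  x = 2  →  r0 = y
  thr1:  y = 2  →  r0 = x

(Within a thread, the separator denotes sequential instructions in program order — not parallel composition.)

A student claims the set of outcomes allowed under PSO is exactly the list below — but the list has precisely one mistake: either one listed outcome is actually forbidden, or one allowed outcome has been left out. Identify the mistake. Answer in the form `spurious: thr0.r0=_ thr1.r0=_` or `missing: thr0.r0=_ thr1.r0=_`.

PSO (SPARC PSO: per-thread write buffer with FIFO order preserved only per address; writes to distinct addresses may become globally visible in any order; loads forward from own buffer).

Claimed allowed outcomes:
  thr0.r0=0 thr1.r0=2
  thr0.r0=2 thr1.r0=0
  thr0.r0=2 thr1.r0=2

outcome vector order: (thr0.r0,thr1.r0)
PSO: 4 outcomes — {00 02 20 22}
PSO∖claimed = {00}

missing: thr0.r0=0 thr1.r0=0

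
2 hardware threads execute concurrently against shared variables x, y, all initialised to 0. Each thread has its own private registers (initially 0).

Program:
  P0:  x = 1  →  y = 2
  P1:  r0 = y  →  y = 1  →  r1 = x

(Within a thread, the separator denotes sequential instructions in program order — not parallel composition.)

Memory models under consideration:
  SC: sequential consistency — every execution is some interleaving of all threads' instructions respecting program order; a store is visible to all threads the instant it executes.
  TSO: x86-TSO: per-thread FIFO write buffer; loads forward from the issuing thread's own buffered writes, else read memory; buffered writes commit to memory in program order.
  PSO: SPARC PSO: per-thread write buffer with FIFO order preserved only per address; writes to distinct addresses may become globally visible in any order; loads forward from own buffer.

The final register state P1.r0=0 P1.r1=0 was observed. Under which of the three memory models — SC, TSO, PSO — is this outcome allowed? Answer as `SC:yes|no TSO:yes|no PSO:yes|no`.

SC:yes TSO:yes PSO:yes

outcome vector order: (P1.r0,P1.r1)
SC (3): 0/0; 0/1; 2/1
TSO (3): 0/0; 0/1; 2/1
PSO (4): 0/0; 0/1; 2/0; 2/1
target 0/0 ∈ {SC,TSO,PSO}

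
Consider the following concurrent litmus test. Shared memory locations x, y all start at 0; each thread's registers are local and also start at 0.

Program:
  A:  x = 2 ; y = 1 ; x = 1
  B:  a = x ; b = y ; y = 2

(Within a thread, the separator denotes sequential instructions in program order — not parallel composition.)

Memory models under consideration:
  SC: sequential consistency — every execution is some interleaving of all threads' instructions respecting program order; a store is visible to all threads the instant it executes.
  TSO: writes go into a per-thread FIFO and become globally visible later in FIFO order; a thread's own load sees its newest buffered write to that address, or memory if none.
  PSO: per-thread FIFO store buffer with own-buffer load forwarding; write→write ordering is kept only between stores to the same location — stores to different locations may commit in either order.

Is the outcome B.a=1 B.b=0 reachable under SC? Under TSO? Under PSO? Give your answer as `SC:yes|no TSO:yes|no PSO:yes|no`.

SC:no TSO:no PSO:yes

outcome vector order: (B.a,B.b)
SC (5): (0,0) (0,1) (1,1) (2,0) (2,1)
TSO (5): (0,0) (0,1) (1,1) (2,0) (2,1)
PSO (6): (0,0) (0,1) (1,0) (1,1) (2,0) (2,1)
target (1,0) ∈ {PSO}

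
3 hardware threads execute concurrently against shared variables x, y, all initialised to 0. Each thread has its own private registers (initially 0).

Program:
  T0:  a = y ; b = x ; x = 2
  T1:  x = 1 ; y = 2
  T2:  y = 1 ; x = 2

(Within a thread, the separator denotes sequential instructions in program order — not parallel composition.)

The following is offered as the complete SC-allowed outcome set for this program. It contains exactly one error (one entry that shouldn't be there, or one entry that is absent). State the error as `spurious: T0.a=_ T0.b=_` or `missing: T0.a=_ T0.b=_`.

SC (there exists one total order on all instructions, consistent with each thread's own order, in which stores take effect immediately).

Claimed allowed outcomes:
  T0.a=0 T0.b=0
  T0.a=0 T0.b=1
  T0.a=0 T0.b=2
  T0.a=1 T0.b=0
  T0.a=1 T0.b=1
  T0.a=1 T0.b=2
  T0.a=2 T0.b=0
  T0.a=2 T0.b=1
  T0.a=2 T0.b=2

outcome vector order: (T0.a,T0.b)
SC: 8 outcomes — {<0 0> <0 1> <0 2> <1 0> <1 1> <1 2> <2 1> <2 2>}
claimed∖SC = {<2 0>}

spurious: T0.a=2 T0.b=0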